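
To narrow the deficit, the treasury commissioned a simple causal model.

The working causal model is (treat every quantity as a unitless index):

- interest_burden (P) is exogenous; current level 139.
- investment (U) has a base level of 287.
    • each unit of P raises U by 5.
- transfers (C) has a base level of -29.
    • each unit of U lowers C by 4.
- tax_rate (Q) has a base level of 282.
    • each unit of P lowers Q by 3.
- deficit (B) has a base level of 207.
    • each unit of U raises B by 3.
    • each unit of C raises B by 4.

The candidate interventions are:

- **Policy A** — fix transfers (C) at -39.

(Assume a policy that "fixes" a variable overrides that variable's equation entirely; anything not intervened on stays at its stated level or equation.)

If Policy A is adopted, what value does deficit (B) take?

2997

Policy A (C := -39):
  P = 139
  U = 287 + 5·139 = 982
  C = -39
  B = 207 + 3·982 + 4·(-39) = 2997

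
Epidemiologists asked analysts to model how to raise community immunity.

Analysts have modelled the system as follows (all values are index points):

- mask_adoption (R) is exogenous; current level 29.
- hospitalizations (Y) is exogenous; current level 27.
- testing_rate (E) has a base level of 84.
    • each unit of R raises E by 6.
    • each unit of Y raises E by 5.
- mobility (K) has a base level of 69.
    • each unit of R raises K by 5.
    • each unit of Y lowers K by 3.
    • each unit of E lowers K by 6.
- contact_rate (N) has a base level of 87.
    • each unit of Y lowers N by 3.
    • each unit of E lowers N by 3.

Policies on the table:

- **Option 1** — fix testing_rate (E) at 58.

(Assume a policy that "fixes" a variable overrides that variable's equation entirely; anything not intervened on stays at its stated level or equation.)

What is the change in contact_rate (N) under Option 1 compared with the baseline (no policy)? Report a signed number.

Baseline:
  R = 29
  Y = 27
  E = 84 + 6·29 + 5·27 = 393
  N = 87 − 3·27 − 3·393 = -1173
Option 1 (E := 58):
  R = 29
  Y = 27
  E = 58
  N = 87 − 3·27 − 3·58 = -168
Change in N: -168 − (-1173) = 1005

1005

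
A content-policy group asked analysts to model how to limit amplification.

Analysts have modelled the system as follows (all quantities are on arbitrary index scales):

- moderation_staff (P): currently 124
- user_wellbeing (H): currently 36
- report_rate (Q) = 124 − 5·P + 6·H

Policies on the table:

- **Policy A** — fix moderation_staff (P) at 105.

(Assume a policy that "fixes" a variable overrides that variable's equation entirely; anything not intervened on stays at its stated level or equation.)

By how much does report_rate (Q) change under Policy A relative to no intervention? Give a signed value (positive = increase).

95

Baseline:
  P = 124
  H = 36
  Q = 124 − 5·124 + 6·36 = -280
Policy A (P := 105):
  P = 105
  H = 36
  Q = 124 − 5·105 + 6·36 = -185
Change in Q: -185 − (-280) = 95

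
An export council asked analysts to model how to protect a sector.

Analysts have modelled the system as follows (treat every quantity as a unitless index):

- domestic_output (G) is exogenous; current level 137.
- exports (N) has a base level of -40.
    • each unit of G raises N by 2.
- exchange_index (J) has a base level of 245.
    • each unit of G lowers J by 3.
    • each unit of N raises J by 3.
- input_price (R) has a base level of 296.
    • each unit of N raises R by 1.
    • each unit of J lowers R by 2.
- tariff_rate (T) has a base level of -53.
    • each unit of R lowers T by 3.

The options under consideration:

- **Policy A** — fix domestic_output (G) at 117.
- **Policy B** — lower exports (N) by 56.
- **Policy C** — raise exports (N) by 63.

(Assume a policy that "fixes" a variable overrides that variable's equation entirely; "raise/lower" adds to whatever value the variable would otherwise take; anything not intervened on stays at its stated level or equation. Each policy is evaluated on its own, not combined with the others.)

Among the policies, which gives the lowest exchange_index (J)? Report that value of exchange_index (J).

Policy A (G := 117):
  G = 117
  N = -40 + 2·117 = 194
  J = 245 − 3·117 + 3·194 = 476
Policy B (N − 56):
  G = 137
  N = -40 + 2·137 (−56 from intervention) = 178
  J = 245 − 3·137 + 3·178 = 368
Policy C (N + 63):
  G = 137
  N = -40 + 2·137 (+63 from intervention) = 297
  J = 245 − 3·137 + 3·297 = 725
Comparing — Policy A: J=476, Policy B: J=368, Policy C: J=725. Lowest is 368 (Policy B).

368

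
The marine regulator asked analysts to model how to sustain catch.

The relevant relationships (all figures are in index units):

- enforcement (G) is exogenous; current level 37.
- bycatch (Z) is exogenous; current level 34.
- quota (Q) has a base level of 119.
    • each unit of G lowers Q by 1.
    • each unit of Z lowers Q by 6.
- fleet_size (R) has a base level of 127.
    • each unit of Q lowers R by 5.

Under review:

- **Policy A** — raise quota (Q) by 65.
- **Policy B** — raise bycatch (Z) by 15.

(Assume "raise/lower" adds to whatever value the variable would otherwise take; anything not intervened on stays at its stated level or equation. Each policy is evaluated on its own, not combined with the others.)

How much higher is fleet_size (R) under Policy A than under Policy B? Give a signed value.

-775

Policy A (Q + 65):
  G = 37
  Z = 34
  Q = 119 − 37 − 6·34 (+65 from intervention) = -57
  R = 127 − 5·(-57) = 412
Policy B (Z + 15):
  G = 37
  Z = 34 + 15 = 49
  Q = 119 − 37 − 6·49 = -212
  R = 127 − 5·(-212) = 1187
R: 412 − 1187 = -775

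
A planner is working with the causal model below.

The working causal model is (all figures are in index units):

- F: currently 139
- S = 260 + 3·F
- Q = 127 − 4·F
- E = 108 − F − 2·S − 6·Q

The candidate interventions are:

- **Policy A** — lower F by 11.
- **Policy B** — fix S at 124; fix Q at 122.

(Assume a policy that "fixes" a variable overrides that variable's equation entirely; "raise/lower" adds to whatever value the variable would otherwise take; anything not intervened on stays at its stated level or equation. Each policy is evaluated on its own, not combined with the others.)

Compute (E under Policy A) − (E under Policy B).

Policy A (F − 11):
  F = 139 − 11 = 128
  S = 260 + 3·128 = 644
  Q = 127 − 4·128 = -385
  E = 108 − 128 − 2·644 − 6·(-385) = 1002
Policy B (S := 124, Q := 122):
  F = 139
  S = 124
  Q = 122
  E = 108 − 139 − 2·124 − 6·122 = -1011
E: 1002 − (-1011) = 2013

2013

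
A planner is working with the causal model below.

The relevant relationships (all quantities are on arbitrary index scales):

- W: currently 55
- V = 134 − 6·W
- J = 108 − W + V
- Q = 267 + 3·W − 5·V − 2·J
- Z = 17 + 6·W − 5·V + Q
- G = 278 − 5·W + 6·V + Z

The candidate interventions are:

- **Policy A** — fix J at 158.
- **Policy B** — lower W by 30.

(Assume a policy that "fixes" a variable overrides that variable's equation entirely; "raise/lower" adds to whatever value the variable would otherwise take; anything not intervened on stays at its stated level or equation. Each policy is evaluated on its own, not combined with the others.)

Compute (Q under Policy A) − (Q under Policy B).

808

Policy A (J := 158):
  W = 55
  V = 134 − 6·55 = -196
  J = 158
  Q = 267 + 3·55 − 5·(-196) − 2·158 = 1096
Policy B (W − 30):
  W = 55 − 30 = 25
  V = 134 − 6·25 = -16
  J = 108 − 25 + (-16) = 67
  Q = 267 + 3·25 − 5·(-16) − 2·67 = 288
Q: 1096 − 288 = 808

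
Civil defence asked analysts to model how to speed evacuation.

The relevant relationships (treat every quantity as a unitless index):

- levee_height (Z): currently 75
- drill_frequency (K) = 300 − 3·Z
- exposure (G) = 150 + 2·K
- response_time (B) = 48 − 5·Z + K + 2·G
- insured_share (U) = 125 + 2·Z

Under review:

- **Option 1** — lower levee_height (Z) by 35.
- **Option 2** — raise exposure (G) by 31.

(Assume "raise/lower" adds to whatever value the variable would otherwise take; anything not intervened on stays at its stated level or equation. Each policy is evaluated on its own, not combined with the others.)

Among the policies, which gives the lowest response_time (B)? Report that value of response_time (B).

410

Option 1 (Z − 35):
  Z = 75 − 35 = 40
  K = 300 − 3·40 = 180
  G = 150 + 2·180 = 510
  B = 48 − 5·40 + 180 + 2·510 = 1048
Option 2 (G + 31):
  Z = 75
  K = 300 − 3·75 = 75
  G = 150 + 2·75 (+31 from intervention) = 331
  B = 48 − 5·75 + 75 + 2·331 = 410
Comparing — Option 1: B=1048, Option 2: B=410. Lowest is 410 (Option 2).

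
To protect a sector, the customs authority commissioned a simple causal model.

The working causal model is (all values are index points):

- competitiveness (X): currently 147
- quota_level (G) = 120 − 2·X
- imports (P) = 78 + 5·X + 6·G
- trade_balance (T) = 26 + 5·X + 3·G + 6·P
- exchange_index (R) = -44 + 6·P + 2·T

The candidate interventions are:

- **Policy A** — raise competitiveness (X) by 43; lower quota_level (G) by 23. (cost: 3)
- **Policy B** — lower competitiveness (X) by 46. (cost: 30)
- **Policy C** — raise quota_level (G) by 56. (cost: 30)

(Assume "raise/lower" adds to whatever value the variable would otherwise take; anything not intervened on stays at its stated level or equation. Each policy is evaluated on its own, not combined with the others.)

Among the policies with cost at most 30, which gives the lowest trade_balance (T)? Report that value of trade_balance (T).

Policy A (X + 43, G − 23):
  X = 147 + 43 = 190
  G = 120 − 2·190 (−23 from intervention) = -283
  P = 78 + 5·190 + 6·(-283) = -670
  T = 26 + 5·190 + 3·(-283) + 6·(-670) = -3893
Policy B (X − 46):
  X = 147 − 46 = 101
  G = 120 − 2·101 = -82
  P = 78 + 5·101 + 6·(-82) = 91
  T = 26 + 5·101 + 3·(-82) + 6·91 = 831
Policy C (G + 56):
  X = 147
  G = 120 − 2·147 (+56 from intervention) = -118
  P = 78 + 5·147 + 6·(-118) = 105
  T = 26 + 5·147 + 3·(-118) + 6·105 = 1037
Comparing — Policy A: T=-3893, Policy B: T=831, Policy C: T=1037. Lowest is -3893 (Policy A).

-3893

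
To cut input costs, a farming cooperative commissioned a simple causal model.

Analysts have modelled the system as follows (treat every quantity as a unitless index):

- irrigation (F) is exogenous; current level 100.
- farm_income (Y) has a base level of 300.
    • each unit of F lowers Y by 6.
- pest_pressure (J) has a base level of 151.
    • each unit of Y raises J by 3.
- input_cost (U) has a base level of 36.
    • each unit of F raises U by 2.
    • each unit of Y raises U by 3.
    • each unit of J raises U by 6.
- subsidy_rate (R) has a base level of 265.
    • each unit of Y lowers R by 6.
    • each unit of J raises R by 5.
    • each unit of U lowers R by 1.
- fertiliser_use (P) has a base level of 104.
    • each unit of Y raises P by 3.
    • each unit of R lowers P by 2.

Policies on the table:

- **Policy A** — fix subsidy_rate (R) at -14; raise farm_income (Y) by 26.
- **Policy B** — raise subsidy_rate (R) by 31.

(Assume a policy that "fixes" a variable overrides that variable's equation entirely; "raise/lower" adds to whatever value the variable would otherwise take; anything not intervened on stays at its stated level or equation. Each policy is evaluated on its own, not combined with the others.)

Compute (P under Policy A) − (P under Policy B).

7124

Policy A (R := -14, Y + 26):
  F = 100
  Y = 300 − 6·100 (+26 from intervention) = -274
  J = 151 + 3·(-274) = -671
  U = 36 + 2·100 + 3·(-274) + 6·(-671) = -4612
  R = -14
  P = 104 + 3·(-274) − 2·(-14) = -690
Policy B (R + 31):
  F = 100
  Y = 300 − 6·100 = -300
  J = 151 + 3·(-300) = -749
  U = 36 + 2·100 + 3·(-300) + 6·(-749) = -5158
  R = 265 − 6·(-300) + 5·(-749) − (-5158) (+31 from intervention) = 3509
  P = 104 + 3·(-300) − 2·3509 = -7814
P: -690 − (-7814) = 7124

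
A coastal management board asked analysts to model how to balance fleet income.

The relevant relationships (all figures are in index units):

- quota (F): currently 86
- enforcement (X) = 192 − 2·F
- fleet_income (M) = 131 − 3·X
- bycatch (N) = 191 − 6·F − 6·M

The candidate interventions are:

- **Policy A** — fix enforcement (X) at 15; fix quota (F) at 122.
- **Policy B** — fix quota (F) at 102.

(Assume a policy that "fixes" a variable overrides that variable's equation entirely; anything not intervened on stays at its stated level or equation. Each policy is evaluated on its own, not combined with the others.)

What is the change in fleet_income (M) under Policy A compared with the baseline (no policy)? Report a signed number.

15

Baseline:
  F = 86
  X = 192 − 2·86 = 20
  M = 131 − 3·20 = 71
Policy A (X := 15, F := 122):
  F = 122
  X = 15
  M = 131 − 3·15 = 86
Change in M: 86 − 71 = 15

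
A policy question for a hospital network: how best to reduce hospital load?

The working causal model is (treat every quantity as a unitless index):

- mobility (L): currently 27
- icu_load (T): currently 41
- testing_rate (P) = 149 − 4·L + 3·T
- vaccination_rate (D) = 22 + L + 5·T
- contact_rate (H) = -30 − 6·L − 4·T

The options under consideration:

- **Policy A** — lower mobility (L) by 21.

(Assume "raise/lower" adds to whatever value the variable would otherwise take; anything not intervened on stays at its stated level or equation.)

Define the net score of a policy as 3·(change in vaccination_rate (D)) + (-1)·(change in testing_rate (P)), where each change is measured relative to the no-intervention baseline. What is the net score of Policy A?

Baseline:
  L = 27
  T = 41
  P = 149 − 4·27 + 3·41 = 164
  D = 22 + 27 + 5·41 = 254
Policy A (L − 21):
  L = 27 − 21 = 6
  T = 41
  P = 149 − 4·6 + 3·41 = 248
  D = 22 + 6 + 5·41 = 233
ΔD = 233 − 254 = -21; ΔP = 248 − 164 = 84
Score = 3·(-21) + (-1)·84 = -147

-147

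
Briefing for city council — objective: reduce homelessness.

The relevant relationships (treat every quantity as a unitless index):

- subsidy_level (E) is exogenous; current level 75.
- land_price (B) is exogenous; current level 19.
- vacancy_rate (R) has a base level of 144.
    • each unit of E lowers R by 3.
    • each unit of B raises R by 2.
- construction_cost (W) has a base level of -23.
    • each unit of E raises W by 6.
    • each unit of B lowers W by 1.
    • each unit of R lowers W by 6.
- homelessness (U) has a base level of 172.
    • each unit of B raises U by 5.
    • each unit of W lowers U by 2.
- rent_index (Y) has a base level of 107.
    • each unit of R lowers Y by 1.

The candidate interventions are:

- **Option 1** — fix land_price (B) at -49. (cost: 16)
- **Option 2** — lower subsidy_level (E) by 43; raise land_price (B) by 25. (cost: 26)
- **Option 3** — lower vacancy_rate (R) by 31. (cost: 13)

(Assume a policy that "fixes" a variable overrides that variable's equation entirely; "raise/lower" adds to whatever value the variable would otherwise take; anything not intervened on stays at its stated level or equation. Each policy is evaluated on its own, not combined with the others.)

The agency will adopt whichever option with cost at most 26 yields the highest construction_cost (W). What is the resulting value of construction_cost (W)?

Option 1 (B := -49):
  E = 75
  B = -49
  R = 144 − 3·75 + 2·(-49) = -179
  W = -23 + 6·75 − (-49) − 6·(-179) = 1550
Option 2 (E − 43, B + 25):
  E = 75 − 43 = 32
  B = 19 + 25 = 44
  R = 144 − 3·32 + 2·44 = 136
  W = -23 + 6·32 − 44 − 6·136 = -691
Option 3 (R − 31):
  E = 75
  B = 19
  R = 144 − 3·75 + 2·19 (−31 from intervention) = -74
  W = -23 + 6·75 − 19 − 6·(-74) = 852
Comparing — Option 1: W=1550, Option 2: W=-691, Option 3: W=852. Highest is 1550 (Option 1).

1550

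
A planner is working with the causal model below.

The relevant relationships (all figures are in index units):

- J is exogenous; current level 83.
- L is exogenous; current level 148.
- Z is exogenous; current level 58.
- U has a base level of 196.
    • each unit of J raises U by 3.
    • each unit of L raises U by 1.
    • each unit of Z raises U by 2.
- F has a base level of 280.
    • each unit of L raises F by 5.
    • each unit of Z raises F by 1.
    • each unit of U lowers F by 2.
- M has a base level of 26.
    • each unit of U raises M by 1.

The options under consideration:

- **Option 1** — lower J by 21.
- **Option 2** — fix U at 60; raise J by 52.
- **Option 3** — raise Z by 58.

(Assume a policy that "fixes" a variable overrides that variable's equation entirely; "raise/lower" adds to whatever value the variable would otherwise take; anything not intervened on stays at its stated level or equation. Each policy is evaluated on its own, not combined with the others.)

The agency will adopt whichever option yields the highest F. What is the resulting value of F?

Option 1 (J − 21):
  J = 83 − 21 = 62
  L = 148
  Z = 58
  U = 196 + 3·62 + 148 + 2·58 = 646
  F = 280 + 5·148 + 58 − 2·646 = -214
Option 2 (U := 60, J + 52):
  J = 83 + 52 = 135
  L = 148
  Z = 58
  U = 60
  F = 280 + 5·148 + 58 − 2·60 = 958
Option 3 (Z + 58):
  J = 83
  L = 148
  Z = 58 + 58 = 116
  U = 196 + 3·83 + 148 + 2·116 = 825
  F = 280 + 5·148 + 116 − 2·825 = -514
Comparing — Option 1: F=-214, Option 2: F=958, Option 3: F=-514. Highest is 958 (Option 2).

958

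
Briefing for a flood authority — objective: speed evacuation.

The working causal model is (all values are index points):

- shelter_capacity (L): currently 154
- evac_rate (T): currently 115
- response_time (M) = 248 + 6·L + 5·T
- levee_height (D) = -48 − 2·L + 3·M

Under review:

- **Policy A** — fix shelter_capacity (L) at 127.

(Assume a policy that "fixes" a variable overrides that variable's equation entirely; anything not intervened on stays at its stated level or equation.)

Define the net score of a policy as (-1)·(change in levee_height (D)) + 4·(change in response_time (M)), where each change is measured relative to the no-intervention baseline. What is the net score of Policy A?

Baseline:
  L = 154
  T = 115
  M = 248 + 6·154 + 5·115 = 1747
  D = -48 − 2·154 + 3·1747 = 4885
Policy A (L := 127):
  L = 127
  T = 115
  M = 248 + 6·127 + 5·115 = 1585
  D = -48 − 2·127 + 3·1585 = 4453
ΔD = 4453 − 4885 = -432; ΔM = 1585 − 1747 = -162
Score = (-1)·(-432) + 4·(-162) = -216

-216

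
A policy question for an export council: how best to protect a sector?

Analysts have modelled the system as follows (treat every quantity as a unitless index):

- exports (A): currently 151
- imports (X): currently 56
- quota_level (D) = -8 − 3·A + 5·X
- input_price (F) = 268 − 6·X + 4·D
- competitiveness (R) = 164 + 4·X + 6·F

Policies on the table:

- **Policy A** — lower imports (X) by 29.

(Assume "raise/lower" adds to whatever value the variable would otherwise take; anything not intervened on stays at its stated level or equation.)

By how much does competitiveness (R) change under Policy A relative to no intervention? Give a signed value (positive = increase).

-2552

Baseline:
  A = 151
  X = 56
  D = -8 − 3·151 + 5·56 = -181
  F = 268 − 6·56 + 4·(-181) = -792
  R = 164 + 4·56 + 6·(-792) = -4364
Policy A (X − 29):
  A = 151
  X = 56 − 29 = 27
  D = -8 − 3·151 + 5·27 = -326
  F = 268 − 6·27 + 4·(-326) = -1198
  R = 164 + 4·27 + 6·(-1198) = -6916
Change in R: -6916 − (-4364) = -2552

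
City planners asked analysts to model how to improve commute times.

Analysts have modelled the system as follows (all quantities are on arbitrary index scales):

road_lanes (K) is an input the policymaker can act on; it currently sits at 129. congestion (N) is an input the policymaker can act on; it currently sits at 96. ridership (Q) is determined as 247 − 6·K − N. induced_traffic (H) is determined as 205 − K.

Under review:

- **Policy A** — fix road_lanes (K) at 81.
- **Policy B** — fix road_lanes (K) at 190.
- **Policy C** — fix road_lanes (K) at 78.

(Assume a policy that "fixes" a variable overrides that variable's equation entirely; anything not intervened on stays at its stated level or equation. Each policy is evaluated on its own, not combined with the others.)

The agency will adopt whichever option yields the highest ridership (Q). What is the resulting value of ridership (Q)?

-317

Policy A (K := 81):
  K = 81
  N = 96
  Q = 247 − 6·81 − 96 = -335
Policy B (K := 190):
  K = 190
  N = 96
  Q = 247 − 6·190 − 96 = -989
Policy C (K := 78):
  K = 78
  N = 96
  Q = 247 − 6·78 − 96 = -317
Comparing — Policy A: Q=-335, Policy B: Q=-989, Policy C: Q=-317. Highest is -317 (Policy C).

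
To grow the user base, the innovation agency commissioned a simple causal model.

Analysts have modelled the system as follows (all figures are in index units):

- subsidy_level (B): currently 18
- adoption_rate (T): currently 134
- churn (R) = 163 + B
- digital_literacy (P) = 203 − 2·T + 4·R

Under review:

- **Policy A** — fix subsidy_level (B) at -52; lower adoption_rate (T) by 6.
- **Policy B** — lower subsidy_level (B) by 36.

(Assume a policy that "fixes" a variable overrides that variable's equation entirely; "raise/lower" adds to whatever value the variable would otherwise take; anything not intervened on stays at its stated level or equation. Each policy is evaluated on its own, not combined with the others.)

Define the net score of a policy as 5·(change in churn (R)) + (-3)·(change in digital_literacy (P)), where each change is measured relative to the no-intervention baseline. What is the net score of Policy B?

252

Baseline:
  B = 18
  T = 134
  R = 163 + 18 = 181
  P = 203 − 2·134 + 4·181 = 659
Policy B (B − 36):
  B = 18 − 36 = -18
  T = 134
  R = 163 + (-18) = 145
  P = 203 − 2·134 + 4·145 = 515
ΔR = 145 − 181 = -36; ΔP = 515 − 659 = -144
Score = 5·(-36) + (-3)·(-144) = 252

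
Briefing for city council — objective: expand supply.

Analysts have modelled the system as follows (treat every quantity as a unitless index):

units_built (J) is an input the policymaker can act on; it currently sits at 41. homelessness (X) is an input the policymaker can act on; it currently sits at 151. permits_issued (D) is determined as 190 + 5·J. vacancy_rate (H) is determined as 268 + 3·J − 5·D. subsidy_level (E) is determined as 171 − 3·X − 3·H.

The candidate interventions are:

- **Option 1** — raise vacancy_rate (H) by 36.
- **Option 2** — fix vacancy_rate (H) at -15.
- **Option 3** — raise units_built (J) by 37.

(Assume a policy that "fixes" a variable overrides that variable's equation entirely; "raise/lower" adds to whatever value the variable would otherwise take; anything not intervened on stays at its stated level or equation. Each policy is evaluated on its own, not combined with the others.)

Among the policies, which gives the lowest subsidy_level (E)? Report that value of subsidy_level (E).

-237

Option 1 (H + 36):
  J = 41
  X = 151
  D = 190 + 5·41 = 395
  H = 268 + 3·41 − 5·395 (+36 from intervention) = -1548
  E = 171 − 3·151 − 3·(-1548) = 4362
Option 2 (H := -15):
  J = 41
  X = 151
  D = 190 + 5·41 = 395
  H = -15
  E = 171 − 3·151 − 3·(-15) = -237
Option 3 (J + 37):
  J = 41 + 37 = 78
  X = 151
  D = 190 + 5·78 = 580
  H = 268 + 3·78 − 5·580 = -2398
  E = 171 − 3·151 − 3·(-2398) = 6912
Comparing — Option 1: E=4362, Option 2: E=-237, Option 3: E=6912. Lowest is -237 (Option 2).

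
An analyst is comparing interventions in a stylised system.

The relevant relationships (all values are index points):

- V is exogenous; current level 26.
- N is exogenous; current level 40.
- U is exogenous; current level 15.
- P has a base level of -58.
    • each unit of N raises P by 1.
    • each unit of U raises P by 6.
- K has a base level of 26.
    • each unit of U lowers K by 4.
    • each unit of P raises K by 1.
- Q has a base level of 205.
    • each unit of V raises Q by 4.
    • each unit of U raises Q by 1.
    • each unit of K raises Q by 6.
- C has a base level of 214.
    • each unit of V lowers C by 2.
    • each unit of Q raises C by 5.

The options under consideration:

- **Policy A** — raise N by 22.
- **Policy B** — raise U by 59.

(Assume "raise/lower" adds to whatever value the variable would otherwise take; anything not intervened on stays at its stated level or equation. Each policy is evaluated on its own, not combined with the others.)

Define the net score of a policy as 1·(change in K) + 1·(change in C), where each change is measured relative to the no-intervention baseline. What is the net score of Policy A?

682

Baseline:
  V = 26
  N = 40
  U = 15
  P = -58 + 40 + 6·15 = 72
  K = 26 − 4·15 + 72 = 38
  Q = 205 + 4·26 + 15 + 6·38 = 552
  C = 214 − 2·26 + 5·552 = 2922
Policy A (N + 22):
  V = 26
  N = 40 + 22 = 62
  U = 15
  P = -58 + 62 + 6·15 = 94
  K = 26 − 4·15 + 94 = 60
  Q = 205 + 4·26 + 15 + 6·60 = 684
  C = 214 − 2·26 + 5·684 = 3582
ΔK = 60 − 38 = 22; ΔC = 3582 − 2922 = 660
Score = 1·22 + 1·660 = 682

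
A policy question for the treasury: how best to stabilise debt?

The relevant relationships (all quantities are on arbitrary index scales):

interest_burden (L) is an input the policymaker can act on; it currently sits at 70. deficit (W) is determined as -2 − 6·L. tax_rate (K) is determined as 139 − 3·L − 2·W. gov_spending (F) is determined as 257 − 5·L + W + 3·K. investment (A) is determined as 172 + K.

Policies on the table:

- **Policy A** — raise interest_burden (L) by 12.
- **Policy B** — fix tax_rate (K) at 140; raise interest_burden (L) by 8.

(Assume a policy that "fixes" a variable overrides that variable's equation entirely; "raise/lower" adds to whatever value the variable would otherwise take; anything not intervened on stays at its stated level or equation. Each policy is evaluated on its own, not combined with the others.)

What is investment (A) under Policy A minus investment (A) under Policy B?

741

Policy A (L + 12):
  L = 70 + 12 = 82
  W = -2 − 6·82 = -494
  K = 139 − 3·82 − 2·(-494) = 881
  A = 172 + 881 = 1053
Policy B (K := 140, L + 8):
  L = 70 + 8 = 78
  W = -2 − 6·78 = -470
  K = 140
  A = 172 + 140 = 312
A: 1053 − 312 = 741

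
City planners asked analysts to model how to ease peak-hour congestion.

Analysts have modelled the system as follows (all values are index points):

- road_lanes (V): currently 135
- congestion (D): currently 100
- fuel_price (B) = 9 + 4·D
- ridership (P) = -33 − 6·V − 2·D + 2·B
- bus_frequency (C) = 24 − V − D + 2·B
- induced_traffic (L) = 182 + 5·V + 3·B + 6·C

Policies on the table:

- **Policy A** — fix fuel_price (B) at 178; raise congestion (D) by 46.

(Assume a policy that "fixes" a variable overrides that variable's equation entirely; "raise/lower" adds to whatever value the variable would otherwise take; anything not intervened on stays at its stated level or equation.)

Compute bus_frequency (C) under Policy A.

99

Policy A (B := 178, D + 46):
  V = 135
  D = 100 + 46 = 146
  B = 178
  C = 24 − 135 − 146 + 2·178 = 99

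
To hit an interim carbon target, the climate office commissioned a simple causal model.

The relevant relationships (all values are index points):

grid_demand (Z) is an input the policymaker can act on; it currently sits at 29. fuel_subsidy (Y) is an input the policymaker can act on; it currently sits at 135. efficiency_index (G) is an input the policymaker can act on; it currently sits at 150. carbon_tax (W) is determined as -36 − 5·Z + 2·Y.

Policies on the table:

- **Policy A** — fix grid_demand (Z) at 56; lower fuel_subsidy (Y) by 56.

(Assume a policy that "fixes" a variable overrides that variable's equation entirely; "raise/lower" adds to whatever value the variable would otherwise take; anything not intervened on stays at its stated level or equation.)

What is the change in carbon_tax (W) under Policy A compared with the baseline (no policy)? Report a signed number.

Baseline:
  Z = 29
  Y = 135
  W = -36 − 5·29 + 2·135 = 89
Policy A (Z := 56, Y − 56):
  Z = 56
  Y = 135 − 56 = 79
  W = -36 − 5·56 + 2·79 = -158
Change in W: -158 − 89 = -247

-247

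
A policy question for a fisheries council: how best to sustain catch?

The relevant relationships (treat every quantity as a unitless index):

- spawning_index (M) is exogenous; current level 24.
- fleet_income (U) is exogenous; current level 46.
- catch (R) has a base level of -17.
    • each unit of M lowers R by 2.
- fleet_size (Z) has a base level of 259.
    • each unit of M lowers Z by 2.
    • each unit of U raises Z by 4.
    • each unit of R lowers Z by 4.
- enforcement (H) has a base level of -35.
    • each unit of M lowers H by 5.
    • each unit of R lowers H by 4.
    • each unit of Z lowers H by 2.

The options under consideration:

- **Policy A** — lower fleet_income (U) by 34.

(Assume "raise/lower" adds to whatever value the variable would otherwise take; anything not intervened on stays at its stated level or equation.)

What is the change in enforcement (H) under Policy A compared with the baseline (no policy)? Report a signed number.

272

Baseline:
  M = 24
  U = 46
  R = -17 − 2·24 = -65
  Z = 259 − 2·24 + 4·46 − 4·(-65) = 655
  H = -35 − 5·24 − 4·(-65) − 2·655 = -1205
Policy A (U − 34):
  M = 24
  U = 46 − 34 = 12
  R = -17 − 2·24 = -65
  Z = 259 − 2·24 + 4·12 − 4·(-65) = 519
  H = -35 − 5·24 − 4·(-65) − 2·519 = -933
Change in H: -933 − (-1205) = 272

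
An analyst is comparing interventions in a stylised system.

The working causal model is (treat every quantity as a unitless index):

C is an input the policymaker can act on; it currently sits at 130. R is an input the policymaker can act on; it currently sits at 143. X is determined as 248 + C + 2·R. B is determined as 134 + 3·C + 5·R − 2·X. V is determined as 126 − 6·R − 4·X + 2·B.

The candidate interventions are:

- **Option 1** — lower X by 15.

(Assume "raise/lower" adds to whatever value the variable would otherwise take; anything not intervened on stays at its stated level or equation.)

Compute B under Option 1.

Option 1 (X − 15):
  C = 130
  R = 143
  X = 248 + 130 + 2·143 (−15 from intervention) = 649
  B = 134 + 3·130 + 5·143 − 2·649 = -59

-59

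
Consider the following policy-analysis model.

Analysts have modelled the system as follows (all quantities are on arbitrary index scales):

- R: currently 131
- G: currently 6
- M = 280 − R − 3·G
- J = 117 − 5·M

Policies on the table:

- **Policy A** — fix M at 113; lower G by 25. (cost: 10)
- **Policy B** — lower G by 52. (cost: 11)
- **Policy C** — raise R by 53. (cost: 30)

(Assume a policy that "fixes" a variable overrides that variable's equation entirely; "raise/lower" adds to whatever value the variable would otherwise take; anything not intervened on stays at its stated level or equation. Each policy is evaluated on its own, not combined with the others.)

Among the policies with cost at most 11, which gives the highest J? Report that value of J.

Policy A (M := 113, G − 25):
  R = 131
  G = 6 − 25 = -19
  M = 113
  J = 117 − 5·113 = -448
Policy B (G − 52):
  R = 131
  G = 6 − 52 = -46
  M = 280 − 131 − 3·(-46) = 287
  J = 117 − 5·287 = -1318
Comparing — Policy A: J=-448, Policy B: J=-1318. Highest is -448 (Policy A).

-448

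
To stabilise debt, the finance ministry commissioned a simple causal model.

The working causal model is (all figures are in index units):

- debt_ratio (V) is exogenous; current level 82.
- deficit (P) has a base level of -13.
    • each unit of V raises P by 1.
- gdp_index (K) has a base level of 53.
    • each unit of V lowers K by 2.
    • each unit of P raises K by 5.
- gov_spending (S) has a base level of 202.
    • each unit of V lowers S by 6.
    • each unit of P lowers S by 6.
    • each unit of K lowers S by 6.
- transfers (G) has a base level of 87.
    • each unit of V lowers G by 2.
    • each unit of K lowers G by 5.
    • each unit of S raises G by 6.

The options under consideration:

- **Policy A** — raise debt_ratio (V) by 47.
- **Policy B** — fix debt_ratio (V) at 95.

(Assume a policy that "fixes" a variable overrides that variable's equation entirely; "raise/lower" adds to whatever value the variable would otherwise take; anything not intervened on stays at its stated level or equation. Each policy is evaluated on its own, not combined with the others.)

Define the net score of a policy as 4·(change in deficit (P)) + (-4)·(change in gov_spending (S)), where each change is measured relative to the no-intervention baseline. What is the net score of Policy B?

1612

Baseline:
  V = 82
  P = -13 + 82 = 69
  K = 53 − 2·82 + 5·69 = 234
  S = 202 − 6·82 − 6·69 − 6·234 = -2108
Policy B (V := 95):
  V = 95
  P = -13 + 95 = 82
  K = 53 − 2·95 + 5·82 = 273
  S = 202 − 6·95 − 6·82 − 6·273 = -2498
ΔP = 82 − 69 = 13; ΔS = -2498 − (-2108) = -390
Score = 4·13 + (-4)·(-390) = 1612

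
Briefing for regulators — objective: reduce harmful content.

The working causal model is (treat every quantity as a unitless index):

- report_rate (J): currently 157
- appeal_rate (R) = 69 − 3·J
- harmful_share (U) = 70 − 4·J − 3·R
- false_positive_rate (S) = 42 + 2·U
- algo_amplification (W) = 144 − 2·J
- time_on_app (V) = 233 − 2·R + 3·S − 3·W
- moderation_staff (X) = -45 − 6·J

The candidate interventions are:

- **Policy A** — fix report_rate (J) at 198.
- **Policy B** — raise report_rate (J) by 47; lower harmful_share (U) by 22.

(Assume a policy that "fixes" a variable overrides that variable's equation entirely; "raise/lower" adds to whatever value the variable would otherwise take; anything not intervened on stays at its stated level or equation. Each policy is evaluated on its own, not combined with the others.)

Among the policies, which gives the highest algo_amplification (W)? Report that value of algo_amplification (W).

Policy A (J := 198):
  J = 198
  W = 144 − 2·198 = -252
Policy B (J + 47, U − 22):
  J = 157 + 47 = 204
  W = 144 − 2·204 = -264
Comparing — Policy A: W=-252, Policy B: W=-264. Highest is -252 (Policy A).

-252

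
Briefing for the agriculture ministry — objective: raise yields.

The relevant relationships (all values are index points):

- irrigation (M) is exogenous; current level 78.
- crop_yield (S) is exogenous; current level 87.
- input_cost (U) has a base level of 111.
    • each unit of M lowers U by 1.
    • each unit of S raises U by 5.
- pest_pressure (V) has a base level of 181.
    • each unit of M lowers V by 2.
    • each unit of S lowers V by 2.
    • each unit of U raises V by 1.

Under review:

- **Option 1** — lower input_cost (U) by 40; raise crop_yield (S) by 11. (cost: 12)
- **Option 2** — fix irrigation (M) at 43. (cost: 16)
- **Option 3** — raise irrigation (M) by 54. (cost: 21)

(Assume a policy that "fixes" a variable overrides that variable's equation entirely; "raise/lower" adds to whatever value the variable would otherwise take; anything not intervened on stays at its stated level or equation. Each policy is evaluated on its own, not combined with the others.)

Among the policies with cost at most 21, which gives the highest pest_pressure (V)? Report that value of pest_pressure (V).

424

Option 1 (U − 40, S + 11):
  M = 78
  S = 87 + 11 = 98
  U = 111 − 78 + 5·98 (−40 from intervention) = 483
  V = 181 − 2·78 − 2·98 + 483 = 312
Option 2 (M := 43):
  M = 43
  S = 87
  U = 111 − 43 + 5·87 = 503
  V = 181 − 2·43 − 2·87 + 503 = 424
Option 3 (M + 54):
  M = 78 + 54 = 132
  S = 87
  U = 111 − 132 + 5·87 = 414
  V = 181 − 2·132 − 2·87 + 414 = 157
Comparing — Option 1: V=312, Option 2: V=424, Option 3: V=157. Highest is 424 (Option 2).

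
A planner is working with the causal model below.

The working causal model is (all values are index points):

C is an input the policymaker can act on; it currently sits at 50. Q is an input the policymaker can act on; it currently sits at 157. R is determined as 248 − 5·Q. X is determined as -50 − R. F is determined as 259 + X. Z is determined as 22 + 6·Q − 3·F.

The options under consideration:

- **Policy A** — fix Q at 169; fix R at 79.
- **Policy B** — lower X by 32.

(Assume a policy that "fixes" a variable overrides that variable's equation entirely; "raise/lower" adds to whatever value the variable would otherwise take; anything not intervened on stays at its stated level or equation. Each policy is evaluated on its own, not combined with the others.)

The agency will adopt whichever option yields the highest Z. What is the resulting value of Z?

646

Policy A (Q := 169, R := 79):
  Q = 169
  R = 79
  X = -50 − 79 = -129
  F = 259 + (-129) = 130
  Z = 22 + 6·169 − 3·130 = 646
Policy B (X − 32):
  Q = 157
  R = 248 − 5·157 = -537
  X = -50 − (-537) (−32 from intervention) = 455
  F = 259 + 455 = 714
  Z = 22 + 6·157 − 3·714 = -1178
Comparing — Policy A: Z=646, Policy B: Z=-1178. Highest is 646 (Policy A).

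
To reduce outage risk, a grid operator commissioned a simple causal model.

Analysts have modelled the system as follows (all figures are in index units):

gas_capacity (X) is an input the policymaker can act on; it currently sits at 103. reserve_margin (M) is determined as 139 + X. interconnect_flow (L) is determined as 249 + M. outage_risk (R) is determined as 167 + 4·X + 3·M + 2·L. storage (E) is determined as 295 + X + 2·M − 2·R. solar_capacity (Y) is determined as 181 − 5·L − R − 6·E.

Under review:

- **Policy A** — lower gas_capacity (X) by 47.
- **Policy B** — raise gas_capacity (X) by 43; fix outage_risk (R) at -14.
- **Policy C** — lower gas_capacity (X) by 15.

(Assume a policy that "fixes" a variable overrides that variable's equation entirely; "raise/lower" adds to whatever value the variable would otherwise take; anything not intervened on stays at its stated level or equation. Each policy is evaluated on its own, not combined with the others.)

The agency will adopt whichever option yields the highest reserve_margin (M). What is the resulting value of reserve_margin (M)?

Policy A (X − 47):
  X = 103 − 47 = 56
  M = 139 + 56 = 195
Policy B (X + 43, R := -14):
  X = 103 + 43 = 146
  M = 139 + 146 = 285
Policy C (X − 15):
  X = 103 − 15 = 88
  M = 139 + 88 = 227
Comparing — Policy A: M=195, Policy B: M=285, Policy C: M=227. Highest is 285 (Policy B).

285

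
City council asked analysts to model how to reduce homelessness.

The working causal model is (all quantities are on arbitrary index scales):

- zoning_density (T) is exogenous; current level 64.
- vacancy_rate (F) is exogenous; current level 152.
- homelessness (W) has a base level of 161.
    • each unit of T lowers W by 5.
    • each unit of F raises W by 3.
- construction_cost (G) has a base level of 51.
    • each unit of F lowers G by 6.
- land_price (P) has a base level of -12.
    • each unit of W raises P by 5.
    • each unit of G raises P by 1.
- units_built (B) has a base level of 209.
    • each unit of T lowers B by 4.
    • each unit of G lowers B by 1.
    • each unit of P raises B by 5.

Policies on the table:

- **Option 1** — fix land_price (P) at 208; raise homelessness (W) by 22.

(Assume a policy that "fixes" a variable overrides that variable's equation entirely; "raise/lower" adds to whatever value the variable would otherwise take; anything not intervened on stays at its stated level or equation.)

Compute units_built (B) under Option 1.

Option 1 (P := 208, W + 22):
  T = 64
  F = 152
  W = 161 − 5·64 + 3·152 (+22 from intervention) = 319
  G = 51 − 6·152 = -861
  P = 208
  B = 209 − 4·64 − (-861) + 5·208 = 1854

1854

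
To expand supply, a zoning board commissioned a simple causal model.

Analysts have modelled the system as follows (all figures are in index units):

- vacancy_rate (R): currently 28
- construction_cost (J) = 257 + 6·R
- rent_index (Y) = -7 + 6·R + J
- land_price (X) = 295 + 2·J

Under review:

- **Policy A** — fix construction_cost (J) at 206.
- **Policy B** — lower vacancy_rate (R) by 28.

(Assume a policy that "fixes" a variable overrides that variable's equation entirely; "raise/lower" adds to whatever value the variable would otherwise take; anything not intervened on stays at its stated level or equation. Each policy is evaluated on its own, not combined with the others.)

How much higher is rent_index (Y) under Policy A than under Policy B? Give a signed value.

117

Policy A (J := 206):
  R = 28
  J = 206
  Y = -7 + 6·28 + 206 = 367
Policy B (R − 28):
  R = 28 − 28 = 0
  J = 257 + 6·0 = 257
  Y = -7 + 6·0 + 257 = 250
Y: 367 − 250 = 117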